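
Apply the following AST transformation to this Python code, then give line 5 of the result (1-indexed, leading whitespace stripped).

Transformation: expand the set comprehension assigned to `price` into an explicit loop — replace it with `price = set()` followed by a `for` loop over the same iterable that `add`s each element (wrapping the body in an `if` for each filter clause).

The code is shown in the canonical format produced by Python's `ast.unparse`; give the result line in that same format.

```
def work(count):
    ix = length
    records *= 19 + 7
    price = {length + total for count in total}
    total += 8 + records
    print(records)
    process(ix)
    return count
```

for count in total:

Transformed code:
def work(count):
    ix = length
    records *= 19 + 7
    price = set()
    for count in total:
        price.add(length + total)
    total += 8 + records
    print(records)
    process(ix)
    return count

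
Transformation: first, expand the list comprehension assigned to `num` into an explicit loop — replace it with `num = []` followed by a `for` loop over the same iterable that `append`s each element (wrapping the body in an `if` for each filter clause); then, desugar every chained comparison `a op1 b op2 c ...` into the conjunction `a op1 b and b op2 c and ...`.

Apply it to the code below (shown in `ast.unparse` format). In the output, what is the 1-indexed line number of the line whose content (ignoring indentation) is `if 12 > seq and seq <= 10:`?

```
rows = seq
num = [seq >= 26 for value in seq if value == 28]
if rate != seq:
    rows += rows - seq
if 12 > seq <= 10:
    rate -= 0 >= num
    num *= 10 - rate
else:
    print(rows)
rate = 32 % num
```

8

Transformed code:
rows = seq
num = []
for value in seq:
    if value == 28:
        num.append(seq >= 26)
if rate != seq:
    rows += rows - seq
if 12 > seq and seq <= 10:
    rate -= 0 >= num
    num *= 10 - rate
else:
    print(rows)
rate = 32 % num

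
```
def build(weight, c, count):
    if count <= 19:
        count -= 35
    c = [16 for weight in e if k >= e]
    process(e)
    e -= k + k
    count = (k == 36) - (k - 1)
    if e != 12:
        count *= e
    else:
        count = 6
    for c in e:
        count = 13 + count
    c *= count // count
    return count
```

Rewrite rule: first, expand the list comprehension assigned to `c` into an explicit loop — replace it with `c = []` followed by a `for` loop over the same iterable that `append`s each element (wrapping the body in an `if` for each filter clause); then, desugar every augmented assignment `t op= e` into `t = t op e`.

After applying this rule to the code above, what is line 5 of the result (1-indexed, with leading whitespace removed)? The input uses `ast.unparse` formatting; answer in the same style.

for weight in e:

Transformed code:
def build(weight, c, count):
    if count <= 19:
        count = count - 35
    c = []
    for weight in e:
        if k >= e:
            c.append(16)
    process(e)
    e = e - (k + k)
    count = (k == 36) - (k - 1)
    if e != 12:
        count = count * e
    else:
        count = 6
    for c in e:
        count = 13 + count
    c = c * (count // count)
    return count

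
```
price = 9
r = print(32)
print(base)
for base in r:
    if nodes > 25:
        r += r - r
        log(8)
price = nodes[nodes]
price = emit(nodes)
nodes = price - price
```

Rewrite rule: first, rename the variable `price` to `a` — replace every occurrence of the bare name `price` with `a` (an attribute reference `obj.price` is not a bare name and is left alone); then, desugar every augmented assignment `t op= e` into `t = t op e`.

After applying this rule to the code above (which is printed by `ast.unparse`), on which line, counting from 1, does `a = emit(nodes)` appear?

Transformed code:
a = 9
r = print(32)
print(base)
for base in r:
    if nodes > 25:
        r = r + (r - r)
        log(8)
a = nodes[nodes]
a = emit(nodes)
nodes = a - a

9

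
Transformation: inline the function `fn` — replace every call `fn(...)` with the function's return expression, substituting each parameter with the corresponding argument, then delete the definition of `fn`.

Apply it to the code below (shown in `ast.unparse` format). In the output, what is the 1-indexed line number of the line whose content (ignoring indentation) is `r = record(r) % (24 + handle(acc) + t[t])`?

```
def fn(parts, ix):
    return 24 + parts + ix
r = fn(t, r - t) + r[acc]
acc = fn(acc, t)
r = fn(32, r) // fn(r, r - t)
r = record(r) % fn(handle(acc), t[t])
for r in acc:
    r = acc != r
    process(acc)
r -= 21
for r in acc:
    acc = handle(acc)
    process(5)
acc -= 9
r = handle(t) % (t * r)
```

4

Transformed code:
r = 24 + t + (r - t) + r[acc]
acc = 24 + acc + t
r = (24 + 32 + r) // (24 + r + (r - t))
r = record(r) % (24 + handle(acc) + t[t])
for r in acc:
    r = acc != r
    process(acc)
r -= 21
for r in acc:
    acc = handle(acc)
    process(5)
acc -= 9
r = handle(t) % (t * r)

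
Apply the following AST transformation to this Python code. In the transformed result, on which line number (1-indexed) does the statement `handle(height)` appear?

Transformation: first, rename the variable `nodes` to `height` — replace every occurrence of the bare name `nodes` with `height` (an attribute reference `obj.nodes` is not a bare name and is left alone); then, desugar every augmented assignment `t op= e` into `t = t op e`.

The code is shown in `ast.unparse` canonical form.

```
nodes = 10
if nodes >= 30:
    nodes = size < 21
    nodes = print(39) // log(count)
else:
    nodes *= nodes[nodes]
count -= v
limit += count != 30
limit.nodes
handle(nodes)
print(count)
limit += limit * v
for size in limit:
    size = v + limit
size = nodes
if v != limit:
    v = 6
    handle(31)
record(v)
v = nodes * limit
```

Transformed code:
height = 10
if height >= 30:
    height = size < 21
    height = print(39) // log(count)
else:
    height = height * height[height]
count = count - v
limit = limit + (count != 30)
limit.nodes
handle(height)
print(count)
limit = limit + limit * v
for size in limit:
    size = v + limit
size = height
if v != limit:
    v = 6
    handle(31)
record(v)
v = height * limit

10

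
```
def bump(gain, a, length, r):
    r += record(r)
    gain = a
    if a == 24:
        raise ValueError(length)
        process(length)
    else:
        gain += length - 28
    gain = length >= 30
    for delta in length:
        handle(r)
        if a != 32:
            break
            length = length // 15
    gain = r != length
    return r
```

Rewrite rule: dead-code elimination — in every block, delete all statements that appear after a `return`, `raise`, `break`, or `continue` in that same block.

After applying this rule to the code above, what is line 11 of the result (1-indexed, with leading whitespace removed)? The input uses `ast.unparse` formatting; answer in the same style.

Transformed code:
def bump(gain, a, length, r):
    r += record(r)
    gain = a
    if a == 24:
        raise ValueError(length)
    else:
        gain += length - 28
    gain = length >= 30
    for delta in length:
        handle(r)
        if a != 32:
            break
    gain = r != length
    return r

if a != 32:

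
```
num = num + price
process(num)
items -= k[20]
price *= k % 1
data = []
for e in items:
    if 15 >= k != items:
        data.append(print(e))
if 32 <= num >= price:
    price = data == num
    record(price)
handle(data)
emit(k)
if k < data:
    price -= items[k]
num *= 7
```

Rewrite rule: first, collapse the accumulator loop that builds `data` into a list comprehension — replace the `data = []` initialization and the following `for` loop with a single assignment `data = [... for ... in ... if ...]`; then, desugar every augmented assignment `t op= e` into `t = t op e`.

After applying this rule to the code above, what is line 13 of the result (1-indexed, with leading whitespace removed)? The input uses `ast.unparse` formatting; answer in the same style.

Transformed code:
num = num + price
process(num)
items = items - k[20]
price = price * (k % 1)
data = [print(e) for e in items if 15 >= k != items]
if 32 <= num >= price:
    price = data == num
    record(price)
handle(data)
emit(k)
if k < data:
    price = price - items[k]
num = num * 7

num = num * 7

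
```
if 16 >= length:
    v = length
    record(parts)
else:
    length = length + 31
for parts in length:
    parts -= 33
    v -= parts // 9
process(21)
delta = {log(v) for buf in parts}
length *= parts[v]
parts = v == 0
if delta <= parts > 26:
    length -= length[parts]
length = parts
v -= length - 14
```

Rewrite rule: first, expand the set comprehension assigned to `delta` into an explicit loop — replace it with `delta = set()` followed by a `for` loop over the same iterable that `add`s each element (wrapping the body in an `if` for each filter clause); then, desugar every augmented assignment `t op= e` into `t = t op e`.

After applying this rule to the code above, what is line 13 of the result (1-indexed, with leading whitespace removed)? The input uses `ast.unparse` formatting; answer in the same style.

length = length * parts[v]

Transformed code:
if 16 >= length:
    v = length
    record(parts)
else:
    length = length + 31
for parts in length:
    parts = parts - 33
    v = v - parts // 9
process(21)
delta = set()
for buf in parts:
    delta.add(log(v))
length = length * parts[v]
parts = v == 0
if delta <= parts > 26:
    length = length - length[parts]
length = parts
v = v - (length - 14)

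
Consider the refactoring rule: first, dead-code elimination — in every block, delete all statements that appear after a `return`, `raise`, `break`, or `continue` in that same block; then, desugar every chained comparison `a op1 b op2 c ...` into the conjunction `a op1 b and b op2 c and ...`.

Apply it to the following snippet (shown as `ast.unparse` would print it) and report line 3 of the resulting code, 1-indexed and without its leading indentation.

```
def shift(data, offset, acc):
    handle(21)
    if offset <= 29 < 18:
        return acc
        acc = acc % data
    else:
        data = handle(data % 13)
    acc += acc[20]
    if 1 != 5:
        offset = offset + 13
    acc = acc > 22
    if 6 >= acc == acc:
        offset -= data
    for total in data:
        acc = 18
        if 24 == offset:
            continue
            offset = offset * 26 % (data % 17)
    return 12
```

if offset <= 29 and 29 < 18:

Transformed code:
def shift(data, offset, acc):
    handle(21)
    if offset <= 29 and 29 < 18:
        return acc
    else:
        data = handle(data % 13)
    acc += acc[20]
    if 1 != 5:
        offset = offset + 13
    acc = acc > 22
    if 6 >= acc and acc == acc:
        offset -= data
    for total in data:
        acc = 18
        if 24 == offset:
            continue
    return 12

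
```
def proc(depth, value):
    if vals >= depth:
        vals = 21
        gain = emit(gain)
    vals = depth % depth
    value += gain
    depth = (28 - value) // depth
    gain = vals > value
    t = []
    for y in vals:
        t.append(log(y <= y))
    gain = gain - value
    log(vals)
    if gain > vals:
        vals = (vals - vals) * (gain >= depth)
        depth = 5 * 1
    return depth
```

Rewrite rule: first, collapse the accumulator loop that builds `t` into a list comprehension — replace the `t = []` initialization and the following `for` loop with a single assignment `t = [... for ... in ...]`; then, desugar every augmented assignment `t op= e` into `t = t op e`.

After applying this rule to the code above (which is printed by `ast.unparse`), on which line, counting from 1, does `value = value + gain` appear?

6

Transformed code:
def proc(depth, value):
    if vals >= depth:
        vals = 21
        gain = emit(gain)
    vals = depth % depth
    value = value + gain
    depth = (28 - value) // depth
    gain = vals > value
    t = [log(y <= y) for y in vals]
    gain = gain - value
    log(vals)
    if gain > vals:
        vals = (vals - vals) * (gain >= depth)
        depth = 5 * 1
    return depth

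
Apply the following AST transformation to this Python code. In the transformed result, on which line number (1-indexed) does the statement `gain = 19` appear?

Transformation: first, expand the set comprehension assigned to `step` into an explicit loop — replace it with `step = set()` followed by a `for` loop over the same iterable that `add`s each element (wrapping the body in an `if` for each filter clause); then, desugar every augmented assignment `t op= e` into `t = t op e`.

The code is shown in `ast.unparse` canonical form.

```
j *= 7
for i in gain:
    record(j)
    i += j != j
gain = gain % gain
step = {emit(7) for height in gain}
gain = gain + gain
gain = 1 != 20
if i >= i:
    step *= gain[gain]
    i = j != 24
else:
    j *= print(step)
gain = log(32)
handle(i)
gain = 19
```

Transformed code:
j = j * 7
for i in gain:
    record(j)
    i = i + (j != j)
gain = gain % gain
step = set()
for height in gain:
    step.add(emit(7))
gain = gain + gain
gain = 1 != 20
if i >= i:
    step = step * gain[gain]
    i = j != 24
else:
    j = j * print(step)
gain = log(32)
handle(i)
gain = 19

18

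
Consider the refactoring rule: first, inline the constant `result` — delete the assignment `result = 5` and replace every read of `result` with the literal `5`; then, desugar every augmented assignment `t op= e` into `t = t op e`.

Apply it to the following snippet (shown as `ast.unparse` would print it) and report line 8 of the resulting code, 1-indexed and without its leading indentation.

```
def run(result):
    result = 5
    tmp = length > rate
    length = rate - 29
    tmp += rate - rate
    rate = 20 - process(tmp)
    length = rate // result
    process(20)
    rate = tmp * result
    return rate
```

rate = tmp * 5

Transformed code:
def run(result):
    tmp = length > rate
    length = rate - 29
    tmp = tmp + (rate - rate)
    rate = 20 - process(tmp)
    length = rate // 5
    process(20)
    rate = tmp * 5
    return rate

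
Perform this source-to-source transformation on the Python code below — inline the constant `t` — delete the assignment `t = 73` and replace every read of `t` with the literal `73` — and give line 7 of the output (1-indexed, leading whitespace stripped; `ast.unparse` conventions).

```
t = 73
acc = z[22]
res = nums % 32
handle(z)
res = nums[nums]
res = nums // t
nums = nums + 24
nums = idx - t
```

nums = idx - 73

Transformed code:
acc = z[22]
res = nums % 32
handle(z)
res = nums[nums]
res = nums // 73
nums = nums + 24
nums = idx - 73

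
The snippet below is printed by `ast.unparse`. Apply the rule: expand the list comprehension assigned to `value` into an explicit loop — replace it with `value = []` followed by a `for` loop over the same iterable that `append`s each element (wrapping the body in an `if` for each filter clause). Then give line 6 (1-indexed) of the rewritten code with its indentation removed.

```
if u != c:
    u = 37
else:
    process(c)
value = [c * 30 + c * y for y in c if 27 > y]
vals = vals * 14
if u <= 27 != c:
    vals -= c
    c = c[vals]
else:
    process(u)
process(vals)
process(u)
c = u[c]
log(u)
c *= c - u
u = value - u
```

Transformed code:
if u != c:
    u = 37
else:
    process(c)
value = []
for y in c:
    if 27 > y:
        value.append(c * 30 + c * y)
vals = vals * 14
if u <= 27 != c:
    vals -= c
    c = c[vals]
else:
    process(u)
process(vals)
process(u)
c = u[c]
log(u)
c *= c - u
u = value - u

for y in c:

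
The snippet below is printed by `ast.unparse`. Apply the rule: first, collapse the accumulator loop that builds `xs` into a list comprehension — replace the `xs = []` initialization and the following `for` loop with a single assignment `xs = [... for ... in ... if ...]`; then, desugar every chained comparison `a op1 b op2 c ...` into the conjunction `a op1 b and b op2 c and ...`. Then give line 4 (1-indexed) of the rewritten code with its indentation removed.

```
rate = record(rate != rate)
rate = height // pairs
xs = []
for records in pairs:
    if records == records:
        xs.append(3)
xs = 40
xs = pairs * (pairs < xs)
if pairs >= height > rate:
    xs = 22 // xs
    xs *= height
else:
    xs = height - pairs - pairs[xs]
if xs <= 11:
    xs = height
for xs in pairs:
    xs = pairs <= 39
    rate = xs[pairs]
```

xs = 40

Transformed code:
rate = record(rate != rate)
rate = height // pairs
xs = [3 for records in pairs if records == records]
xs = 40
xs = pairs * (pairs < xs)
if pairs >= height and height > rate:
    xs = 22 // xs
    xs *= height
else:
    xs = height - pairs - pairs[xs]
if xs <= 11:
    xs = height
for xs in pairs:
    xs = pairs <= 39
    rate = xs[pairs]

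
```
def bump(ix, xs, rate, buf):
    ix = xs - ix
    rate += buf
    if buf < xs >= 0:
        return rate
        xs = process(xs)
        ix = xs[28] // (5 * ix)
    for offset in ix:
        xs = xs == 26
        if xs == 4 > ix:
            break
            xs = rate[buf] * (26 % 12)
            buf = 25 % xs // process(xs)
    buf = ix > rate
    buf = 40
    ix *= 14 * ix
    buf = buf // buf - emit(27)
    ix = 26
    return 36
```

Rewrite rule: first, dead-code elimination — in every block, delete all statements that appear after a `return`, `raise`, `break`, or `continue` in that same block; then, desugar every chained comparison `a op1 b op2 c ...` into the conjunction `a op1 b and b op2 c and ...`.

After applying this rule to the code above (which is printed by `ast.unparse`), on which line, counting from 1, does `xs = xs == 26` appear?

Transformed code:
def bump(ix, xs, rate, buf):
    ix = xs - ix
    rate += buf
    if buf < xs and xs >= 0:
        return rate
    for offset in ix:
        xs = xs == 26
        if xs == 4 and 4 > ix:
            break
    buf = ix > rate
    buf = 40
    ix *= 14 * ix
    buf = buf // buf - emit(27)
    ix = 26
    return 36

7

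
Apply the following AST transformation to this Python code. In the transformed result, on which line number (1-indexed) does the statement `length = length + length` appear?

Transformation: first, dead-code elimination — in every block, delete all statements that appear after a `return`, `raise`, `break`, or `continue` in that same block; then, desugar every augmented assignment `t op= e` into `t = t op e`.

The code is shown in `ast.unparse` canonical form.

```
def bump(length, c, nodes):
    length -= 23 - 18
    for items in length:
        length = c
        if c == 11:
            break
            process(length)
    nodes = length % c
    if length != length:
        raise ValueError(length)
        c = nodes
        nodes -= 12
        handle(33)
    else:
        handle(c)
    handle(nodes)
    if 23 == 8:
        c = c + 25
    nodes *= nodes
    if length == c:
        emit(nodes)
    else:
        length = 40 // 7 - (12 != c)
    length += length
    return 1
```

Transformed code:
def bump(length, c, nodes):
    length = length - (23 - 18)
    for items in length:
        length = c
        if c == 11:
            break
    nodes = length % c
    if length != length:
        raise ValueError(length)
    else:
        handle(c)
    handle(nodes)
    if 23 == 8:
        c = c + 25
    nodes = nodes * nodes
    if length == c:
        emit(nodes)
    else:
        length = 40 // 7 - (12 != c)
    length = length + length
    return 1

20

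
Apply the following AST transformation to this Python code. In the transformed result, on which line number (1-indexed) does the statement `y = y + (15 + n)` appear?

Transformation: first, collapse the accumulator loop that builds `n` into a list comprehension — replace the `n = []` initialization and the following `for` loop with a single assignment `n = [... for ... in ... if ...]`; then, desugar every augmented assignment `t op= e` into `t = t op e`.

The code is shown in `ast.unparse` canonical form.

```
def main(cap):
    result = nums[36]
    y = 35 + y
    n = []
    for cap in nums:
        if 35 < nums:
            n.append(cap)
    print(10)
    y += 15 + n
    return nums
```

6

Transformed code:
def main(cap):
    result = nums[36]
    y = 35 + y
    n = [cap for cap in nums if 35 < nums]
    print(10)
    y = y + (15 + n)
    return nums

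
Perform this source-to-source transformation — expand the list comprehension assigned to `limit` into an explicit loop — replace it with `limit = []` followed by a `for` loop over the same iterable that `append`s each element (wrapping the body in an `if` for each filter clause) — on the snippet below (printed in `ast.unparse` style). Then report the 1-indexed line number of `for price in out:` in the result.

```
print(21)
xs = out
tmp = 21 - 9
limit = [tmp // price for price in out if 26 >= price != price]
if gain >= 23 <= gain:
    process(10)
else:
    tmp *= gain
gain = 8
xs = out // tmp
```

5

Transformed code:
print(21)
xs = out
tmp = 21 - 9
limit = []
for price in out:
    if 26 >= price != price:
        limit.append(tmp // price)
if gain >= 23 <= gain:
    process(10)
else:
    tmp *= gain
gain = 8
xs = out // tmp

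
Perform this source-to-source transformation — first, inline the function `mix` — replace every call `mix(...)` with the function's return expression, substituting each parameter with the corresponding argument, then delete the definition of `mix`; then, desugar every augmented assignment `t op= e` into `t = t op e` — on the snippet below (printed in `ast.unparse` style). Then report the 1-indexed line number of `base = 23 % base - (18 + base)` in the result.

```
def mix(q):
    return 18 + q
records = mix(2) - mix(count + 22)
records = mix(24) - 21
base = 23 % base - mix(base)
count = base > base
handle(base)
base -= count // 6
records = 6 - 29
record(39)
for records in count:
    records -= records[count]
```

Transformed code:
records = 18 + 2 - (18 + (count + 22))
records = 18 + 24 - 21
base = 23 % base - (18 + base)
count = base > base
handle(base)
base = base - count // 6
records = 6 - 29
record(39)
for records in count:
    records = records - records[count]

3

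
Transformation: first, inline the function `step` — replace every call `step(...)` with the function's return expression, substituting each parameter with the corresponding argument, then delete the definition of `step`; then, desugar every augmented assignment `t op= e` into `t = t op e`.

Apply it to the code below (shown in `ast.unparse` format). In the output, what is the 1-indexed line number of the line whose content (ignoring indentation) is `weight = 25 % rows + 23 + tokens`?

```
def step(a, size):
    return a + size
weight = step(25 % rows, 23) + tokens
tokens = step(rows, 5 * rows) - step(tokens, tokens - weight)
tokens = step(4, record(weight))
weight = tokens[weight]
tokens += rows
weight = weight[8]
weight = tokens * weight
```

Transformed code:
weight = 25 % rows + 23 + tokens
tokens = rows + 5 * rows - (tokens + (tokens - weight))
tokens = 4 + record(weight)
weight = tokens[weight]
tokens = tokens + rows
weight = weight[8]
weight = tokens * weight

1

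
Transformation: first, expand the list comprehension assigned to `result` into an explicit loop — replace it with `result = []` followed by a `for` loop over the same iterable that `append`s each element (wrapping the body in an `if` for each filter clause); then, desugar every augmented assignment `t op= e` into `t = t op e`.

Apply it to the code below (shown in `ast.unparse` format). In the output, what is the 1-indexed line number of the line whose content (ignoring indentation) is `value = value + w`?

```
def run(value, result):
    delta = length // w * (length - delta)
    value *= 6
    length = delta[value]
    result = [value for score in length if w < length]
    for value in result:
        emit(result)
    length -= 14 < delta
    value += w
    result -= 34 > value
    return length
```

12

Transformed code:
def run(value, result):
    delta = length // w * (length - delta)
    value = value * 6
    length = delta[value]
    result = []
    for score in length:
        if w < length:
            result.append(value)
    for value in result:
        emit(result)
    length = length - (14 < delta)
    value = value + w
    result = result - (34 > value)
    return length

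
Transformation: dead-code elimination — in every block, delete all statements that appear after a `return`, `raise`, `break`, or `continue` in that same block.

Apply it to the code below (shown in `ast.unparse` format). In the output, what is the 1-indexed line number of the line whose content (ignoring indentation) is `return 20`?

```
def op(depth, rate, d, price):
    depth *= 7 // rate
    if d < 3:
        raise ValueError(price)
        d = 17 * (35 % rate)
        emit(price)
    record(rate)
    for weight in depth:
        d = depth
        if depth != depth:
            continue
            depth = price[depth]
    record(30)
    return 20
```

11

Transformed code:
def op(depth, rate, d, price):
    depth *= 7 // rate
    if d < 3:
        raise ValueError(price)
    record(rate)
    for weight in depth:
        d = depth
        if depth != depth:
            continue
    record(30)
    return 20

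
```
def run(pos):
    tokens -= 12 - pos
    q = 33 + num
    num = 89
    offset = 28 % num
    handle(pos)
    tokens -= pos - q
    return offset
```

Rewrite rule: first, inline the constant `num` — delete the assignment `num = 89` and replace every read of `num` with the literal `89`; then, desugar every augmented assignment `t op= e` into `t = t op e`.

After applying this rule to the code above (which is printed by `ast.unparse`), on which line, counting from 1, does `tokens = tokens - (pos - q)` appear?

Transformed code:
def run(pos):
    tokens = tokens - (12 - pos)
    q = 33 + 89
    offset = 28 % 89
    handle(pos)
    tokens = tokens - (pos - q)
    return offset

6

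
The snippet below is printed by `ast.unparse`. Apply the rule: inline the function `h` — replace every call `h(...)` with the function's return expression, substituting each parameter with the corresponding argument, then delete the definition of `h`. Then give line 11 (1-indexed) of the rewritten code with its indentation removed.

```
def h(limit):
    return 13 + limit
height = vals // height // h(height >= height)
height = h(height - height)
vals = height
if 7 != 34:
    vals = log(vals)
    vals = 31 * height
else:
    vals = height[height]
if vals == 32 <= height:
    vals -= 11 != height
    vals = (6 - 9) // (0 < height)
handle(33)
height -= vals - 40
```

vals = (6 - 9) // (0 < height)

Transformed code:
height = vals // height // (13 + (height >= height))
height = 13 + (height - height)
vals = height
if 7 != 34:
    vals = log(vals)
    vals = 31 * height
else:
    vals = height[height]
if vals == 32 <= height:
    vals -= 11 != height
    vals = (6 - 9) // (0 < height)
handle(33)
height -= vals - 40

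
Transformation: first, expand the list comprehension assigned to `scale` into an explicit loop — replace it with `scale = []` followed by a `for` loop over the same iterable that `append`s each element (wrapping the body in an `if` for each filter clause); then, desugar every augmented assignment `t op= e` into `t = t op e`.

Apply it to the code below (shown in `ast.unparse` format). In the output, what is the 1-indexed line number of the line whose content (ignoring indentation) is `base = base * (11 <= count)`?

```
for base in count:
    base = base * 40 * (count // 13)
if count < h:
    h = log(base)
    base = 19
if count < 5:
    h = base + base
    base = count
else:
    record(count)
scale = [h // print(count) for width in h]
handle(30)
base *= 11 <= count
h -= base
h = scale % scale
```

Transformed code:
for base in count:
    base = base * 40 * (count // 13)
if count < h:
    h = log(base)
    base = 19
if count < 5:
    h = base + base
    base = count
else:
    record(count)
scale = []
for width in h:
    scale.append(h // print(count))
handle(30)
base = base * (11 <= count)
h = h - base
h = scale % scale

15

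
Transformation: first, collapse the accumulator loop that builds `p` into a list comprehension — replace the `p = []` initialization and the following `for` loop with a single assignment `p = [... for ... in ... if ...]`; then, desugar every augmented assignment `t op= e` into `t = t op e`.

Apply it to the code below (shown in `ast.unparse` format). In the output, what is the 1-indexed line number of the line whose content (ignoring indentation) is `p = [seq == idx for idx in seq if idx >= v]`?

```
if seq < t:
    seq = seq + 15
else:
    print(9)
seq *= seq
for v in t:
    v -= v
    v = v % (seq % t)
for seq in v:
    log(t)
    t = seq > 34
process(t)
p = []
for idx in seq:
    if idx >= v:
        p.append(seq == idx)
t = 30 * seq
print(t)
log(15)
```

Transformed code:
if seq < t:
    seq = seq + 15
else:
    print(9)
seq = seq * seq
for v in t:
    v = v - v
    v = v % (seq % t)
for seq in v:
    log(t)
    t = seq > 34
process(t)
p = [seq == idx for idx in seq if idx >= v]
t = 30 * seq
print(t)
log(15)

13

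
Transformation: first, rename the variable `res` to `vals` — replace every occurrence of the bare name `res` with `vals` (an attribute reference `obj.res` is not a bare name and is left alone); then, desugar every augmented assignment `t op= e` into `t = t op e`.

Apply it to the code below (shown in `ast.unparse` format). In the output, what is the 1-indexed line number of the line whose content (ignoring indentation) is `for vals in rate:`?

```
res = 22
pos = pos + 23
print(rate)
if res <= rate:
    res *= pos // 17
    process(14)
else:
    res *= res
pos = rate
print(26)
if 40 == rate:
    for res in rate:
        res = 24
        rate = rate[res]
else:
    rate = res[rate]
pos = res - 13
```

Transformed code:
vals = 22
pos = pos + 23
print(rate)
if vals <= rate:
    vals = vals * (pos // 17)
    process(14)
else:
    vals = vals * vals
pos = rate
print(26)
if 40 == rate:
    for vals in rate:
        vals = 24
        rate = rate[vals]
else:
    rate = vals[rate]
pos = vals - 13

12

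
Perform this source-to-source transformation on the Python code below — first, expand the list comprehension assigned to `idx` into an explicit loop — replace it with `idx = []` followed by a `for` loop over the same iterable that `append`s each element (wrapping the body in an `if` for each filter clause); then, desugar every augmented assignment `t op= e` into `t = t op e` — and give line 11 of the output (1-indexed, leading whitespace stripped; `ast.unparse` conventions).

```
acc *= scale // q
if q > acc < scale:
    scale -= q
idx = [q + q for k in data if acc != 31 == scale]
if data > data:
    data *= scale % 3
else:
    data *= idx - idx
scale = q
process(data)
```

data = data * (idx - idx)

Transformed code:
acc = acc * (scale // q)
if q > acc < scale:
    scale = scale - q
idx = []
for k in data:
    if acc != 31 == scale:
        idx.append(q + q)
if data > data:
    data = data * (scale % 3)
else:
    data = data * (idx - idx)
scale = q
process(data)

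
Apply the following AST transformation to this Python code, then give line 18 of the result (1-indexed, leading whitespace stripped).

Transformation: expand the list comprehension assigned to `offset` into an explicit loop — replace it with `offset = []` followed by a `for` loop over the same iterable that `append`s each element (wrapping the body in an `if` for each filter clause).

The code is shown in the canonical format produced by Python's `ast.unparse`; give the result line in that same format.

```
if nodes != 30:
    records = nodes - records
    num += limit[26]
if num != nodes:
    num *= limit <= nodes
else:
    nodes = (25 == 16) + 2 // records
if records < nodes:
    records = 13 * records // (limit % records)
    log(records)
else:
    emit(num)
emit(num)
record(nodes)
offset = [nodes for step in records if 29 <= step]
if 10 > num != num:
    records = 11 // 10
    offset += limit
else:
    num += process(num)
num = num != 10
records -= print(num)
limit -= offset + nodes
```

Transformed code:
if nodes != 30:
    records = nodes - records
    num += limit[26]
if num != nodes:
    num *= limit <= nodes
else:
    nodes = (25 == 16) + 2 // records
if records < nodes:
    records = 13 * records // (limit % records)
    log(records)
else:
    emit(num)
emit(num)
record(nodes)
offset = []
for step in records:
    if 29 <= step:
        offset.append(nodes)
if 10 > num != num:
    records = 11 // 10
    offset += limit
else:
    num += process(num)
num = num != 10
records -= print(num)
limit -= offset + nodes

offset.append(nodes)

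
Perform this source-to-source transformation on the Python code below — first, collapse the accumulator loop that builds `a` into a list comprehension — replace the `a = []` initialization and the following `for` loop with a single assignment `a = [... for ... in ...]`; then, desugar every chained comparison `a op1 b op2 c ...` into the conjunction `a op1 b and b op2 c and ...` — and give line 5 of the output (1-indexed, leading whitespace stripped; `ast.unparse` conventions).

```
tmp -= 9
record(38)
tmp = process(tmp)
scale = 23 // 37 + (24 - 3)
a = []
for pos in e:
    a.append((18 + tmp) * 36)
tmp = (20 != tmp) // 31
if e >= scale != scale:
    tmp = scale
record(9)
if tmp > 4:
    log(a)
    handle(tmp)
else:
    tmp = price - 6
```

Transformed code:
tmp -= 9
record(38)
tmp = process(tmp)
scale = 23 // 37 + (24 - 3)
a = [(18 + tmp) * 36 for pos in e]
tmp = (20 != tmp) // 31
if e >= scale and scale != scale:
    tmp = scale
record(9)
if tmp > 4:
    log(a)
    handle(tmp)
else:
    tmp = price - 6

a = [(18 + tmp) * 36 for pos in e]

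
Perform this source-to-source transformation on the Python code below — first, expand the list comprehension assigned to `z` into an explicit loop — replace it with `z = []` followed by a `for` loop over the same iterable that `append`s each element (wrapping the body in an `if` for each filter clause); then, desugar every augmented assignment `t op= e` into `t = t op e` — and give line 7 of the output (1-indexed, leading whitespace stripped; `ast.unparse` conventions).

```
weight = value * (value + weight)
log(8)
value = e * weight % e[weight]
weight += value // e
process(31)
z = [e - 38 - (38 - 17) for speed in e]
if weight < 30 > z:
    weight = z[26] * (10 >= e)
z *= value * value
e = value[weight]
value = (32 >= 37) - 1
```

for speed in e:

Transformed code:
weight = value * (value + weight)
log(8)
value = e * weight % e[weight]
weight = weight + value // e
process(31)
z = []
for speed in e:
    z.append(e - 38 - (38 - 17))
if weight < 30 > z:
    weight = z[26] * (10 >= e)
z = z * (value * value)
e = value[weight]
value = (32 >= 37) - 1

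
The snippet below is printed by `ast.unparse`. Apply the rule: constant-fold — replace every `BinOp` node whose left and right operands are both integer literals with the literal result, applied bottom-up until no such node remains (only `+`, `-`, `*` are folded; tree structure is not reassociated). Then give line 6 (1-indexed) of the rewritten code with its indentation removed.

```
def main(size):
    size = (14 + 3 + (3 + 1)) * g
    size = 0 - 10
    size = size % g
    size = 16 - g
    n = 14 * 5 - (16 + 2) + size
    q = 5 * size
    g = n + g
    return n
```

Transformed code:
def main(size):
    size = 21 * g
    size = -10
    size = size % g
    size = 16 - g
    n = 52 + size
    q = 5 * size
    g = n + g
    return n

n = 52 + size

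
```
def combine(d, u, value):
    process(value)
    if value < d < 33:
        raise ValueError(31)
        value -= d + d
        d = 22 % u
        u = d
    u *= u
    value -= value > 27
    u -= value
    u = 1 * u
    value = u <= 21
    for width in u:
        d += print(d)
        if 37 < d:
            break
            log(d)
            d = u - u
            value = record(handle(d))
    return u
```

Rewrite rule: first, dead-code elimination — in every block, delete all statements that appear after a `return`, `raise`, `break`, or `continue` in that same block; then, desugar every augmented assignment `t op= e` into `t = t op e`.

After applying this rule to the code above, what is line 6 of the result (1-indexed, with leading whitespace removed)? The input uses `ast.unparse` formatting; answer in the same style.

value = value - (value > 27)

Transformed code:
def combine(d, u, value):
    process(value)
    if value < d < 33:
        raise ValueError(31)
    u = u * u
    value = value - (value > 27)
    u = u - value
    u = 1 * u
    value = u <= 21
    for width in u:
        d = d + print(d)
        if 37 < d:
            break
    return u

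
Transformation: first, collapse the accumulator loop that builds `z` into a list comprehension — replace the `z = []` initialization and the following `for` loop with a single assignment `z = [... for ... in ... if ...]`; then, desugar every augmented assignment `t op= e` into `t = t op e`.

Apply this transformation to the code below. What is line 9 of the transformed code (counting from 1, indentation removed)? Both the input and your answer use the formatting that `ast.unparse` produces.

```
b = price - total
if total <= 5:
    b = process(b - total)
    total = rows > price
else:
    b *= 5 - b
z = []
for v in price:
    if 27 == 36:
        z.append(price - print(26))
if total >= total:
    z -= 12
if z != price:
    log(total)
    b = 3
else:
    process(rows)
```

Transformed code:
b = price - total
if total <= 5:
    b = process(b - total)
    total = rows > price
else:
    b = b * (5 - b)
z = [price - print(26) for v in price if 27 == 36]
if total >= total:
    z = z - 12
if z != price:
    log(total)
    b = 3
else:
    process(rows)

z = z - 12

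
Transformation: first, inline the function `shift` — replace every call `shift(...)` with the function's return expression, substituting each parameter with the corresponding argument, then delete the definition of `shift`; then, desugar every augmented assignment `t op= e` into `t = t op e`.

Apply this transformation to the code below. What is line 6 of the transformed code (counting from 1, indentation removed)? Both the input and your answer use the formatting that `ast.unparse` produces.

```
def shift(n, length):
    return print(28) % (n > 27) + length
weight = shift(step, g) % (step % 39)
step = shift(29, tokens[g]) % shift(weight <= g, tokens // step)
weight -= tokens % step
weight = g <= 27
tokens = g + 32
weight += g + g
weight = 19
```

Transformed code:
weight = (print(28) % (step > 27) + g) % (step % 39)
step = (print(28) % (29 > 27) + tokens[g]) % (print(28) % ((weight <= g) > 27) + tokens // step)
weight = weight - tokens % step
weight = g <= 27
tokens = g + 32
weight = weight + (g + g)
weight = 19

weight = weight + (g + g)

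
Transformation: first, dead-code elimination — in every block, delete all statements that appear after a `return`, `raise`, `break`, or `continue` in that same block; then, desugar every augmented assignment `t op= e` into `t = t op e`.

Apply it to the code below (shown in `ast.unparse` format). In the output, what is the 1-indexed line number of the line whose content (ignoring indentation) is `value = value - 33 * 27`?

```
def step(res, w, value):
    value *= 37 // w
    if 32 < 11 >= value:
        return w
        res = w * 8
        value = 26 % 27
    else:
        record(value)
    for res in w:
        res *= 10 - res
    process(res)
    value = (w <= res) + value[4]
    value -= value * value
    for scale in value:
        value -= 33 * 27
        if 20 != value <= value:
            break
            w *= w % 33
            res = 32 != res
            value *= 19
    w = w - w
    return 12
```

Transformed code:
def step(res, w, value):
    value = value * (37 // w)
    if 32 < 11 >= value:
        return w
    else:
        record(value)
    for res in w:
        res = res * (10 - res)
    process(res)
    value = (w <= res) + value[4]
    value = value - value * value
    for scale in value:
        value = value - 33 * 27
        if 20 != value <= value:
            break
    w = w - w
    return 12

13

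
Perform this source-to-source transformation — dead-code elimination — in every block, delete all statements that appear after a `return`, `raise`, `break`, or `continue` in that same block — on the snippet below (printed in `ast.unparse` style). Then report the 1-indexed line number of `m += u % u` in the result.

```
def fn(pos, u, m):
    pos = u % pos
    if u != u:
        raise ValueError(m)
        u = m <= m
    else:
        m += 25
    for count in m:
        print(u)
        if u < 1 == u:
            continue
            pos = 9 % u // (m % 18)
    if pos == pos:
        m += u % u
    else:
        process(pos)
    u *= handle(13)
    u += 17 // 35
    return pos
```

12

Transformed code:
def fn(pos, u, m):
    pos = u % pos
    if u != u:
        raise ValueError(m)
    else:
        m += 25
    for count in m:
        print(u)
        if u < 1 == u:
            continue
    if pos == pos:
        m += u % u
    else:
        process(pos)
    u *= handle(13)
    u += 17 // 35
    return pos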